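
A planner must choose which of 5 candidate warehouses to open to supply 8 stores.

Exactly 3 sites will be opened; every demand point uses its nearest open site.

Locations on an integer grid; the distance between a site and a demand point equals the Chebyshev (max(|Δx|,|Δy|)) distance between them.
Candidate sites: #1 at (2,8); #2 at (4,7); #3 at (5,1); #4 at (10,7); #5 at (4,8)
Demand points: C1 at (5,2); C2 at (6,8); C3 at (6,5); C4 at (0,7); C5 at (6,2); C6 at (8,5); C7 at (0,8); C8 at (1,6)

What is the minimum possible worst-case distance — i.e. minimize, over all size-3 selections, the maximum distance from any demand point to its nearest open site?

4

Open {#1, #2, #3}.
  Farthest demand point is C6 at distance 4 (to #2); all others are ≤ 4.
With {#1, #3, #4} the worst case is 4.
With {#1, #3, #5} the worst case is 4.
No size-3 selection achieves below 4.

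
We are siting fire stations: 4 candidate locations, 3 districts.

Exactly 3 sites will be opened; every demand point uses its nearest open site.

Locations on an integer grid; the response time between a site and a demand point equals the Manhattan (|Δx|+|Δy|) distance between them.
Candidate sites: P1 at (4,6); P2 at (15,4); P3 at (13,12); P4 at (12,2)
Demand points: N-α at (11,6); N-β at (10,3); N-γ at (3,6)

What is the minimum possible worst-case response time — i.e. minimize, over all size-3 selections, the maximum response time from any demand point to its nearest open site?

Open {P1, P2, P4}.
  Farthest demand point is N-α at response time 5 (to P4); all others are ≤ 5.
With {P1, P3, P4} the worst case is 5.
With {P1, P2, P3} the worst case is 6.
No size-3 selection achieves below 5.

5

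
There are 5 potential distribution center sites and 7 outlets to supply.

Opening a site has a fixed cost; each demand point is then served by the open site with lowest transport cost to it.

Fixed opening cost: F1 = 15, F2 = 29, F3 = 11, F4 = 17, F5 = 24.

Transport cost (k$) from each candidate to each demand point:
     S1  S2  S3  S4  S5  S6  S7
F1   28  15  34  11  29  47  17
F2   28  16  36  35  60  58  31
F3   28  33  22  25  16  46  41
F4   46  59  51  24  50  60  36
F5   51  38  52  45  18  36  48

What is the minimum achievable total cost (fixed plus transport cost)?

Open {F1, F3}: assign each demand point to its cheapest open site.
  S1→F1 28, S2→F1 15, S3→F3 22, S4→F1 11, S5→F3 16, S6→F3 46, S7→F1 17
  transport cost 155, fixed 26 → total 181.
Compare {F1, F3, F5}: transport cost 145 + fixed 50 = 195.
Compare {F1}: transport cost 181 + fixed 15 = 196.
Compare {F1, F5}: transport cost 159 + fixed 39 = 198.
All other subsets cost ≥ 195. Minimum total cost: 181.

181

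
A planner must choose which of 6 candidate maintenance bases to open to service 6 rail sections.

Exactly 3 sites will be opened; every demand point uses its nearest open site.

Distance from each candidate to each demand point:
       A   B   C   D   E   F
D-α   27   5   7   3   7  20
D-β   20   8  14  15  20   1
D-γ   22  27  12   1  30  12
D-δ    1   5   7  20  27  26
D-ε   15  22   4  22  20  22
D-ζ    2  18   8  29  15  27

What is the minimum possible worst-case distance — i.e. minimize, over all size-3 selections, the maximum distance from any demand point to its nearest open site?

7

Open {D-α, D-β, D-δ}.
  Farthest demand point is C at distance 7 (to D-α); all others are ≤ 7.
With {D-α, D-β, D-ζ} the worst case is 7.
With {D-α, D-γ, D-δ} the worst case is 12.
No size-3 selection achieves below 7.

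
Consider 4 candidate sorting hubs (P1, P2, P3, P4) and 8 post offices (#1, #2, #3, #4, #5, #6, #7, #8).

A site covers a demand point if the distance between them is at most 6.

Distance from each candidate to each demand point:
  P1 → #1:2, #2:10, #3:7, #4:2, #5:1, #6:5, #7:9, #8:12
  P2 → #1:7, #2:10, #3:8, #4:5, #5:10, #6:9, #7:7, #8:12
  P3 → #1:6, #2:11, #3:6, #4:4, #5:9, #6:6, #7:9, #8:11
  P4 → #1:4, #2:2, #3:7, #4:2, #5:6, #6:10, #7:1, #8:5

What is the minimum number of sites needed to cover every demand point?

Coverage sets (demand points within 6 of each site):
  P1: {#1, #4, #5, #6}
  P2: {#4}
  P3: {#1, #3, #4, #6}
  P4: {#1, #2, #4, #5, #7, #8}
No single site covers all 8 demand points.
But {P3, P4} covers everything, so the minimum is 2.

2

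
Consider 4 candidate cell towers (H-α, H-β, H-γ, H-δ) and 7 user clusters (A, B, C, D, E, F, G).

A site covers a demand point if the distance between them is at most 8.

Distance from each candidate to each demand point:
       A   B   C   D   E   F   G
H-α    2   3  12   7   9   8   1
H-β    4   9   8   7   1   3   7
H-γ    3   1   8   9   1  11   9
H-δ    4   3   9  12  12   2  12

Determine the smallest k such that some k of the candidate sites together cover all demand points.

Coverage sets (demand points within 8 of each site):
  H-α: {A, B, D, F, G}
  H-β: {A, C, D, E, F, G}
  H-γ: {A, B, C, E}
  H-δ: {A, B, F}
No single site covers all 7 demand points.
But {H-α, H-β} covers everything, so the minimum is 2.

2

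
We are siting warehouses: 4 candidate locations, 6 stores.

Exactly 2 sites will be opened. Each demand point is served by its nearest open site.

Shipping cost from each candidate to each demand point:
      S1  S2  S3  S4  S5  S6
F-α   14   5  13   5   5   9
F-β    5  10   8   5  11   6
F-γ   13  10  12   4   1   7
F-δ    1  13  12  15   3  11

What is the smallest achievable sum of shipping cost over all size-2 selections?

Open {F-β, F-δ}.
  S1→F-δ 1, S2→F-β 10, S3→F-β 8, S4→F-β 5, S5→F-δ 3, S6→F-β 6  ⇒ total 33.
Compare {F-α, F-β}: total 34.
Compare {F-β, F-γ}: total 34.
No size-2 selection does better; minimum is 33.

33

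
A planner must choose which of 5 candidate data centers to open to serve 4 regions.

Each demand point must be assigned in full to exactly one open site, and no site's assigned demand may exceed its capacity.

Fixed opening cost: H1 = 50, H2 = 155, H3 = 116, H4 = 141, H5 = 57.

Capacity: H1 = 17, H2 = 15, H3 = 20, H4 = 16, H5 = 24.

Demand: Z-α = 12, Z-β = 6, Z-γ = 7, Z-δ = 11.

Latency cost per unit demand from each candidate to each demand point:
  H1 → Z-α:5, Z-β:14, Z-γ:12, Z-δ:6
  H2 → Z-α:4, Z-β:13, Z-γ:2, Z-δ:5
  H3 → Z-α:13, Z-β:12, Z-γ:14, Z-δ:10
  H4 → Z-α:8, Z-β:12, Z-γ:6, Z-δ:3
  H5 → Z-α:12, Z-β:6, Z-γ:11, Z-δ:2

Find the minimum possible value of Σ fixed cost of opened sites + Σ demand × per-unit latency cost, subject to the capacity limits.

302

Open {H1, H5}; cheapest assignment that respects the capacities:
  H1 (cap 17, load 12): Z-α — cost 12×5 = 60
  H5 (cap 24, load 24): Z-β, Z-γ, Z-δ — cost 6×6 + 7×11 + 11×2 = 135
  Shipping 195, fixed 107 → total 302.
  Any other capacity-feasible assignment to {H1, H5} ships for at least 195.
Compare {H1, H2, H5}: its best feasible assignment gives total 394.
Compare {H2, H5}: its best feasible assignment gives total 395.
Every other set of open sites that can feasibly serve all demand totals ≥ 394 even under its best assignment. Minimum: 302.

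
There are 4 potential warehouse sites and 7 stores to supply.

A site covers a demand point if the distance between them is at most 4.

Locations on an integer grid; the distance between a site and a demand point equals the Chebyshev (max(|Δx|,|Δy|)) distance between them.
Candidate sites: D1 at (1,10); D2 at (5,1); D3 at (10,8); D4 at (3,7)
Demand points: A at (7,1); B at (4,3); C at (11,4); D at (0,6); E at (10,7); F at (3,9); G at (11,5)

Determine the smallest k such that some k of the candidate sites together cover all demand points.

Coverage sets (demand points within 4 of each site):
  D1: {D, F}
  D2: {A, B}
  D3: {C, E, G}
  D4: {B, D, F}
No 2 sites suffice: every size-2 union leaves at least one demand point uncovered.
But {D1, D2, D3} covers everything, so the minimum is 3.

3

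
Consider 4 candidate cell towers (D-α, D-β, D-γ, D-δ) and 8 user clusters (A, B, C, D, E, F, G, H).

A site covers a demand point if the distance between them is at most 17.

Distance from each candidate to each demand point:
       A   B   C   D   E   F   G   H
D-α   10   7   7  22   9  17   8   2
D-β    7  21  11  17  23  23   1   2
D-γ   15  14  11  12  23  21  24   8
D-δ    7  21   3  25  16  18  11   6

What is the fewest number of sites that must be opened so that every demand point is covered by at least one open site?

2

Coverage sets (demand points within 17 of each site):
  D-α: {A, B, C, E, F, G, H}
  D-β: {A, C, D, G, H}
  D-γ: {A, B, C, D, H}
  D-δ: {A, C, E, G, H}
No single site covers all 8 demand points.
But {D-α, D-β} covers everything, so the minimum is 2.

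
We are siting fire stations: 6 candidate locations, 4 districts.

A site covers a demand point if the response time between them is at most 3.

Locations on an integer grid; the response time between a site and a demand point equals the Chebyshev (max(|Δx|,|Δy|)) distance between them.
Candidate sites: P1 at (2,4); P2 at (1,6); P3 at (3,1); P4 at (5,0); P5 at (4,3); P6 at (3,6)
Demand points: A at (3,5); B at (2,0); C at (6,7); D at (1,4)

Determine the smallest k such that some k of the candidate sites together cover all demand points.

2

Coverage sets (demand points within 3 of each site):
  P1: {A, D}
  P2: {A, D}
  P3: {B, D}
  P4: {B}
  P5: {A, B, D}
  P6: {A, C, D}
No single site covers all 4 demand points.
But {P3, P6} covers everything, so the minimum is 2.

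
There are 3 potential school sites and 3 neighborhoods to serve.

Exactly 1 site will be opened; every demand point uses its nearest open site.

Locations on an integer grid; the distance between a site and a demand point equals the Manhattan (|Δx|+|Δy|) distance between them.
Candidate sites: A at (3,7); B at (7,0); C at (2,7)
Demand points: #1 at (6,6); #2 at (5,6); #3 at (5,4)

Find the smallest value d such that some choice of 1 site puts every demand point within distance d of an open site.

5

Open {A}.
  Farthest demand point is #3 at distance 5 (to A); all others are ≤ 5.
With {C} the worst case is 6.
With {B} the worst case is 8.
No size-1 selection achieves below 5.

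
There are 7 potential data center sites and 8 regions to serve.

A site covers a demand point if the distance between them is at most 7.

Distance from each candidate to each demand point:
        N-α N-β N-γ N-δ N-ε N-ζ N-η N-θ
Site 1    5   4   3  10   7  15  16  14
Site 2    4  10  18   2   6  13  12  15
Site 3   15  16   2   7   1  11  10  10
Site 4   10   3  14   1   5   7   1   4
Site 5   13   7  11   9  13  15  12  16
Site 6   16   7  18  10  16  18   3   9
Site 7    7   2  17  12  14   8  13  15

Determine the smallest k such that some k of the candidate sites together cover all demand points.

2

Coverage sets (demand points within 7 of each site):
  Site 1: {N-α, N-β, N-γ, N-ε}
  Site 2: {N-α, N-δ, N-ε}
  Site 3: {N-γ, N-δ, N-ε}
  Site 4: {N-β, N-δ, N-ε, N-ζ, N-η, N-θ}
  Site 5: {N-β}
  Site 6: {N-β, N-η}
  Site 7: {N-α, N-β}
No single site covers all 8 demand points.
But {Site 1, Site 4} covers everything, so the minimum is 2.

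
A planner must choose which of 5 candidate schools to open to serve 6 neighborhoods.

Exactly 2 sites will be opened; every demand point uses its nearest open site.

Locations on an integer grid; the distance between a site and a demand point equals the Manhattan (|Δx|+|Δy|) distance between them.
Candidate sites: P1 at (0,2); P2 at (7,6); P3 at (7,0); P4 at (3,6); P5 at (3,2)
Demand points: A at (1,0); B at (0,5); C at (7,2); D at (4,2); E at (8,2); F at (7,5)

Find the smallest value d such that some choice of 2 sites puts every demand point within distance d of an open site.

Open {P1, P2}.
  Farthest demand point is E at distance 5 (to P2); all others are ≤ 5.
With {P1, P3} the worst case is 5.
With {P4, P5} the worst case is 5.
No size-2 selection achieves below 5.

5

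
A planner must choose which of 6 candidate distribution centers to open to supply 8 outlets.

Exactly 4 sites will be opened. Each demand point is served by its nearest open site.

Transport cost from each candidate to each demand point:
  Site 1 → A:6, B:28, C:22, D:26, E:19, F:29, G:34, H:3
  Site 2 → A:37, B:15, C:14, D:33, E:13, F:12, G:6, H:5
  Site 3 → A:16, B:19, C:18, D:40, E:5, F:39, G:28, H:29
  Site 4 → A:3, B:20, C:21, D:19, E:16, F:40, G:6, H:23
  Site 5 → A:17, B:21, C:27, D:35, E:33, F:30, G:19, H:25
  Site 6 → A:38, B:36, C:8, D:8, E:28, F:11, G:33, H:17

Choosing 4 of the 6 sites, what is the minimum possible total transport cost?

61

Open {Site 2, Site 3, Site 4, Site 6}.
  A→Site 4 3, B→Site 2 15, C→Site 6 8, D→Site 6 8, E→Site 3 5, F→Site 6 11, G→Site 2 6, H→Site 2 5  ⇒ total 61.
Compare {Site 1, Site 2, Site 3, Site 6}: total 62.
Compare {Site 1, Site 3, Site 4, Site 6}: total 63.
No size-4 selection does better; minimum is 61.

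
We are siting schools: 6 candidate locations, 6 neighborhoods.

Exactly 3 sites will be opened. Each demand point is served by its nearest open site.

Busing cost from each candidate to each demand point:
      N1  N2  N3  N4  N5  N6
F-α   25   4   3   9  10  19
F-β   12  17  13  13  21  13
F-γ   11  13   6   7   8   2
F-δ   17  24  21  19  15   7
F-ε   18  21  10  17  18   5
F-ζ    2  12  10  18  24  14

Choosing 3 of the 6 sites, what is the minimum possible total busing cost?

26

Open {F-α, F-γ, F-ζ}.
  N1→F-ζ 2, N2→F-α 4, N3→F-α 3, N4→F-γ 7, N5→F-γ 8, N6→F-γ 2  ⇒ total 26.
Compare {F-α, F-ε, F-ζ}: total 33.
Compare {F-α, F-β, F-γ}: total 35.
No size-3 selection does better; minimum is 26.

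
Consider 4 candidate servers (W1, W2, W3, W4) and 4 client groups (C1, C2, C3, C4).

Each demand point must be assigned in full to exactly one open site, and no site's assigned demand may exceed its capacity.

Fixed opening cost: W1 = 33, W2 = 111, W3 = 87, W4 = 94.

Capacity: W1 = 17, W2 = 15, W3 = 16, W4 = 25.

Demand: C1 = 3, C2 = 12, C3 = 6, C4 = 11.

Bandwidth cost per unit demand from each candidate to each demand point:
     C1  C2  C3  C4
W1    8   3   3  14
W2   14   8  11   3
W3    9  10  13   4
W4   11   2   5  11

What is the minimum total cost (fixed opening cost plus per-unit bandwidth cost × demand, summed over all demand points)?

306

Open {W3, W4}; cheapest assignment that respects the capacities:
  W3 (cap 16, load 14): C1, C4 — cost 3×9 + 11×4 = 71
  W4 (cap 25, load 18): C2, C3 — cost 12×2 + 6×5 = 54
  Shipping 125, fixed 181 → total 306.
  Any other capacity-feasible assignment to {W3, W4} ships for at least 125.
Compare {W1, W4}: its best feasible assignment gives total 314.
Compare {W1, W3, W4}: its best feasible assignment gives total 324.
Every other set of open sites that can feasibly serve all demand totals ≥ 314 even under its best assignment. Minimum: 306.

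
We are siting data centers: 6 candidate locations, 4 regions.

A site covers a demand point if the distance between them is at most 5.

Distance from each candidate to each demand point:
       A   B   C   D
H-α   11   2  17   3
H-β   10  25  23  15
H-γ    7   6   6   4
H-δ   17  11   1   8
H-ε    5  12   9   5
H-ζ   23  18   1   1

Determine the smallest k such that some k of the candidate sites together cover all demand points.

3

Coverage sets (demand points within 5 of each site):
  H-α: {B, D}
  H-β: {}
  H-γ: {D}
  H-δ: {C}
  H-ε: {A, D}
  H-ζ: {C, D}
No 2 sites suffice: every size-2 union leaves at least one demand point uncovered.
But {H-α, H-δ, H-ε} covers everything, so the minimum is 3.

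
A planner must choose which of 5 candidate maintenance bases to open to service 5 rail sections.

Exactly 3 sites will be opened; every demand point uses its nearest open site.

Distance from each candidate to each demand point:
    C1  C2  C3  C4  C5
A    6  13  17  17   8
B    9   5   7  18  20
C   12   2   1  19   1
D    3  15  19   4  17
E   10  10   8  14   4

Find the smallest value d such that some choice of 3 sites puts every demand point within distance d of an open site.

4

Open {A, C, D}.
  Farthest demand point is C4 at distance 4 (to D); all others are ≤ 4.
With {B, C, D} the worst case is 4.
With {C, D, E} the worst case is 4.
No size-3 selection achieves below 4.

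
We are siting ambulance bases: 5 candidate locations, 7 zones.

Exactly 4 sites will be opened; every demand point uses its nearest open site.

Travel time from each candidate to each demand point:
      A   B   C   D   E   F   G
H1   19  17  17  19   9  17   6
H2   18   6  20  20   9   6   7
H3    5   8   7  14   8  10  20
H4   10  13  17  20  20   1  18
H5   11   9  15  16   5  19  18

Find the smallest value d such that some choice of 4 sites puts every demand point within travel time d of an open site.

Open {H1, H2, H3, H4}.
  Farthest demand point is D at travel time 14 (to H3); all others are ≤ 14.
With {H1, H2, H3, H5} the worst case is 14.
With {H1, H3, H4, H5} the worst case is 14.
No size-4 selection achieves below 14.

14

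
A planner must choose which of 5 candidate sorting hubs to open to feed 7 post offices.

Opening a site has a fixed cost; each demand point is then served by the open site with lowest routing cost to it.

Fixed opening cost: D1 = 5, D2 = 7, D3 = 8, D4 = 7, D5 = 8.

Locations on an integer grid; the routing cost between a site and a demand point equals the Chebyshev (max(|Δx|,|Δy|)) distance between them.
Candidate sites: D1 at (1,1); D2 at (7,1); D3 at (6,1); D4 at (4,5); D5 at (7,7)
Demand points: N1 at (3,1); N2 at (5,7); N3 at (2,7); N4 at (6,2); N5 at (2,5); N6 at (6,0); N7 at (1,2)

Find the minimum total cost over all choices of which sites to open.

28

Open {D4}: assign each demand point to its cheapest open site.
  N1→D4 4, N2→D4 2, N3→D4 2, N4→D4 3, N5→D4 2, N6→D4 5, N7→D4 3
  routing cost 21, fixed 7 → total 28.
Compare {D1, D4}: routing cost 17 + fixed 12 = 29.
Compare {D2, D4}: routing cost 15 + fixed 14 = 29.
Compare {D3, D4}: routing cost 14 + fixed 15 = 29.
All other subsets cost ≥ 29. Minimum total cost: 28.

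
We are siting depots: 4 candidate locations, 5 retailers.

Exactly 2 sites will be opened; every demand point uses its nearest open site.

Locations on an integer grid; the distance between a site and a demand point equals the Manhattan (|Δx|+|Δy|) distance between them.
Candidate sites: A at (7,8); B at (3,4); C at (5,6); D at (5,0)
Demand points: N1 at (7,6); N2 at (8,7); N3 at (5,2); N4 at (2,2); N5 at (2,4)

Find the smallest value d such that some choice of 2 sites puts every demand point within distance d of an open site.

Open {A, B}.
  Farthest demand point is N3 at distance 4 (to B); all others are ≤ 4.
With {B, C} the worst case is 4.
With {C, D} the worst case is 5.
No size-2 selection achieves below 4.

4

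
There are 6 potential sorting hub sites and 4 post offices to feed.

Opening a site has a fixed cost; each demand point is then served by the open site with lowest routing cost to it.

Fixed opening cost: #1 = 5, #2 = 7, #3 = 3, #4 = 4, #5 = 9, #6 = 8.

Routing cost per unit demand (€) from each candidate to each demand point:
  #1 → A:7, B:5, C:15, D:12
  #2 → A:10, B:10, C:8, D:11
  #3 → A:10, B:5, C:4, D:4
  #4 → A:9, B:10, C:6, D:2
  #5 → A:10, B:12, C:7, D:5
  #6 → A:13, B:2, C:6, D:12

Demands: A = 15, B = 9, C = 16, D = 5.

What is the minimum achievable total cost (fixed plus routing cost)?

Open {#1, #3, #4, #6}: assign each demand point to its cheapest open site.
  A→#1 15×7=105, B→#6 9×2=18, C→#3 16×4=64, D→#4 5×2=10
  routing cost 197, fixed 20 → total 217.
Compare {#1, #3, #6}: routing cost 207 + fixed 16 = 223.
Compare {#1, #2, #3, #4, #6}: routing cost 197 + fixed 27 = 224.
Compare {#1, #3, #4, #5, #6}: routing cost 197 + fixed 29 = 226.
All other subsets cost ≥ 223. Minimum total cost: 217.

217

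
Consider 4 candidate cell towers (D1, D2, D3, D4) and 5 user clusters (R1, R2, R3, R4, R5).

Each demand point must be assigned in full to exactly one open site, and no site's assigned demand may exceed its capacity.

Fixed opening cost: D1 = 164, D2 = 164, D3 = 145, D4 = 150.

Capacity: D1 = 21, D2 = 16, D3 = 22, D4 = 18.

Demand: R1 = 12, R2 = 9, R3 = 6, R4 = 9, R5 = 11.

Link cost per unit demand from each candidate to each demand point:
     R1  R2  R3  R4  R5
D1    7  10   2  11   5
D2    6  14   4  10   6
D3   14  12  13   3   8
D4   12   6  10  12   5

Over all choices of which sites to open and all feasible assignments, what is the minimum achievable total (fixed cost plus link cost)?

Open {D1, D3, D4}; cheapest assignment that respects the capacities:
  D1 (cap 21, load 18): R1, R3 — cost 12×7 + 6×2 = 96
  D3 (cap 22, load 20): R4, R5 — cost 9×3 + 11×8 = 115
  D4 (cap 18, load 9): R2 — cost 9×6 = 54
  Shipping 265, fixed 459 → total 724.
  Any other capacity-feasible assignment to {D1, D3, D4} ships for at least 265.
Compare {D1, D2, D3}: its best feasible assignment gives total 747.
Compare {D2, D3, D4}: its best feasible assignment gives total 760.
Every other set of open sites that can feasibly serve all demand totals ≥ 747 even under its best assignment. Minimum: 724.

724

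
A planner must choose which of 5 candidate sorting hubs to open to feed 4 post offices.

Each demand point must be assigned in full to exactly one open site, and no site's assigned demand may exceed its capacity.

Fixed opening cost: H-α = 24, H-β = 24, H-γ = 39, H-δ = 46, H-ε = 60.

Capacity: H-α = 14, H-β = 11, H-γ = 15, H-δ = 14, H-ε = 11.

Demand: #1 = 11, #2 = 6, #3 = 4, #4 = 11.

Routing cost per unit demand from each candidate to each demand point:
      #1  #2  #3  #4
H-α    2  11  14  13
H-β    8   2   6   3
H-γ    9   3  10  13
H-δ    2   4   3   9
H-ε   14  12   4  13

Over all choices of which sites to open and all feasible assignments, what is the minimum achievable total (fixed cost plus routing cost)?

Open {H-α, H-β, H-δ}; cheapest assignment that respects the capacities:
  H-α (cap 14, load 11): #1 — cost 11×2 = 22
  H-β (cap 11, load 11): #4 — cost 11×3 = 33
  H-δ (cap 14, load 10): #2, #3 — cost 6×4 + 4×3 = 36
  Shipping 91, fixed 94 → total 185.
  Any other capacity-feasible assignment to {H-α, H-β, H-δ} ships for at least 91.
Compare {H-α, H-β, H-γ}: its best feasible assignment gives total 200.
Compare {H-α, H-β, H-γ, H-δ}: its best feasible assignment gives total 218.
Every other set of open sites that can feasibly serve all demand totals ≥ 200 even under its best assignment. Minimum: 185.

185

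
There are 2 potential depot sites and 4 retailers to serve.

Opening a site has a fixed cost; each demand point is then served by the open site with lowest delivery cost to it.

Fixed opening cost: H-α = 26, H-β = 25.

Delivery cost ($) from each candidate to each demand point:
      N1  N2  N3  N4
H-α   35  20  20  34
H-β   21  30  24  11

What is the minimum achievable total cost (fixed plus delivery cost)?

111

Open {H-β}: assign each demand point to its cheapest open site.
  N1→H-β 21, N2→H-β 30, N3→H-β 24, N4→H-β 11
  delivery cost 86, fixed 25 → total 111.
Compare {H-α, H-β}: delivery cost 72 + fixed 51 = 123.
Compare {H-α}: delivery cost 109 + fixed 26 = 135.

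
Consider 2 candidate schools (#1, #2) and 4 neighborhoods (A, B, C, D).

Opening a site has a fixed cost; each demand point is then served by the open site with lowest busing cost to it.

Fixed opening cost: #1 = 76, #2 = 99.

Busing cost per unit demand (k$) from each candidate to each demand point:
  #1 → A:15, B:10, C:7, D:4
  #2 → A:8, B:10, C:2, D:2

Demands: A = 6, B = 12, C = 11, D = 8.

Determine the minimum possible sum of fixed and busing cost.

Open {#2}: assign each demand point to its cheapest open site.
  A→#2 6×8=48, B→#2 12×10=120, C→#2 11×2=22, D→#2 8×2=16
  busing cost 206, fixed 99 → total 305.
Compare {#1, #2}: busing cost 206 + fixed 175 = 381.
Compare {#1}: busing cost 319 + fixed 76 = 395.

305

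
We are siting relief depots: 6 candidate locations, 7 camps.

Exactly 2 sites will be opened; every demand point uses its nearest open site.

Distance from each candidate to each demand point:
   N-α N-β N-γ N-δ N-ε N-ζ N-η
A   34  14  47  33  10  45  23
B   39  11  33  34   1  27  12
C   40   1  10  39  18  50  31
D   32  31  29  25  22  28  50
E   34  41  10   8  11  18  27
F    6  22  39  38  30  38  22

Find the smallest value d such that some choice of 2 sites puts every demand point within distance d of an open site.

22

Open {E, F}.
  Farthest demand point is N-β at distance 22 (to F); all others are ≤ 22.
With {D, F} the worst case is 29.
With {A, D} the worst case is 32.
No size-2 selection achieves below 22.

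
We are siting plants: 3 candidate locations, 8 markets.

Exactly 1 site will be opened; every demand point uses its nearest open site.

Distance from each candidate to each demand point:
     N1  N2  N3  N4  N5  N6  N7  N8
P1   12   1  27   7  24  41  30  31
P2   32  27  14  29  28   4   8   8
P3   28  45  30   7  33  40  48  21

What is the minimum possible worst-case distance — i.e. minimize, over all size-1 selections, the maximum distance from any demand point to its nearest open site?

Open {P2}.
  Farthest demand point is N1 at distance 32 (to P2); all others are ≤ 32.
With {P1} the worst case is 41.
With {P3} the worst case is 48.
No size-1 selection achieves below 32.

32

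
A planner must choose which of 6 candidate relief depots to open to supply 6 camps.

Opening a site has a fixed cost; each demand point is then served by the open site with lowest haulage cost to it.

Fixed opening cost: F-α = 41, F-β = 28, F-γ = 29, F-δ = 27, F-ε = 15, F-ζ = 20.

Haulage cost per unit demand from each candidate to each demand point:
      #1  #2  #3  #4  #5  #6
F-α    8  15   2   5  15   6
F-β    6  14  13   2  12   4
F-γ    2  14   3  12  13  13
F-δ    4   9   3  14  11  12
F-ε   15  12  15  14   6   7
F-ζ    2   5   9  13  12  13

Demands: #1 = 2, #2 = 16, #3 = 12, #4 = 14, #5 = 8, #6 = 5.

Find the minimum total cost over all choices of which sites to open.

Open {F-β, F-δ, F-ε, F-ζ}: assign each demand point to its cheapest open site.
  #1→F-ζ 2×2=4, #2→F-ζ 16×5=80, #3→F-δ 12×3=36, #4→F-β 14×2=28, #5→F-ε 8×6=48, #6→F-β 5×4=20
  haulage cost 216, fixed 90 → total 306.
Compare {F-α, F-β, F-ε, F-ζ}: haulage cost 204 + fixed 104 = 308.
Compare {F-β, F-γ, F-ε, F-ζ}: haulage cost 216 + fixed 92 = 308.
Compare {F-β, F-δ, F-ζ}: haulage cost 256 + fixed 75 = 331.
All other subsets cost ≥ 308. Minimum total cost: 306.

306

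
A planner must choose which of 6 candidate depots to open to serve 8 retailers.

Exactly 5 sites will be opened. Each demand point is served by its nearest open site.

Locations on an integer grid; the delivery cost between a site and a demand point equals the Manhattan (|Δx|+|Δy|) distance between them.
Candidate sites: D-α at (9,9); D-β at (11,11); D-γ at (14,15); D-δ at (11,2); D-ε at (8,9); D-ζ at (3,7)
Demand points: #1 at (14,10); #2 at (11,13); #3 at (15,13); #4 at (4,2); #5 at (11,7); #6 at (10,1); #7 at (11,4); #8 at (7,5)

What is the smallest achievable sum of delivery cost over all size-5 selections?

28

Open {D-β, D-γ, D-δ, D-ε, D-ζ}.
  #1→D-β 4, #2→D-β 2, #3→D-γ 3, #4→D-ζ 6, #5→D-β 4, #6→D-δ 2, #7→D-δ 2, #8→D-ε 5  ⇒ total 28.
Compare {D-α, D-β, D-γ, D-δ, D-ε}: total 29.
Compare {D-α, D-β, D-γ, D-δ, D-ζ}: total 29.
No size-5 selection does better; minimum is 28.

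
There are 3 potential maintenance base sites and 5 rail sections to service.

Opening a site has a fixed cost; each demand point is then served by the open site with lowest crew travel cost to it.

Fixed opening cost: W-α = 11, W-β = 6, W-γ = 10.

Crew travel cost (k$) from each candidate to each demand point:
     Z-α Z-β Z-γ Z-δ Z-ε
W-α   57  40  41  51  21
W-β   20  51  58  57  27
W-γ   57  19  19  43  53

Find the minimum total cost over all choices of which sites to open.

144

Open {W-β, W-γ}: assign each demand point to its cheapest open site.
  Z-α→W-β 20, Z-β→W-γ 19, Z-γ→W-γ 19, Z-δ→W-γ 43, Z-ε→W-β 27
  crew travel cost 128, fixed 16 → total 144.
Compare {W-α, W-β, W-γ}: crew travel cost 122 + fixed 27 = 149.
Compare {W-α, W-γ}: crew travel cost 159 + fixed 21 = 180.
Compare {W-α, W-β}: crew travel cost 173 + fixed 17 = 190.
All other subsets cost ≥ 149. Minimum total cost: 144.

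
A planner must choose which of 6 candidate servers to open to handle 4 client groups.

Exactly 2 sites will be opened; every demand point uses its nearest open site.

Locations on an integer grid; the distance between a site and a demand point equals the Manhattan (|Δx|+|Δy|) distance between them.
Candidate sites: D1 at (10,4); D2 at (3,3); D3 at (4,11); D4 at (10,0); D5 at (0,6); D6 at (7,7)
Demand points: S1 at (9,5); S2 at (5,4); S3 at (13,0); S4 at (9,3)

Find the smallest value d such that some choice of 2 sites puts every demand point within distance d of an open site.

5

Open {D1, D4}.
  Farthest demand point is S2 at distance 5 (to D1); all others are ≤ 5.
With {D4, D6} the worst case is 5.
With {D2, D4} the worst case is 6.
No size-2 selection achieves below 5.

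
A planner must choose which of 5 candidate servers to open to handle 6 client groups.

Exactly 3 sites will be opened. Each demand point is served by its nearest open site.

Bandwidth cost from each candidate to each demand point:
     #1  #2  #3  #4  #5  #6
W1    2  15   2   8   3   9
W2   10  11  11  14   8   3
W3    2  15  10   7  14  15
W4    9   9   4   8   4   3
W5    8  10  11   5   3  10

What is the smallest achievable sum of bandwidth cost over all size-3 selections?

24

Open {W1, W4, W5}.
  #1→W1 2, #2→W4 9, #3→W1 2, #4→W5 5, #5→W1 3, #6→W4 3  ⇒ total 24.
Compare {W1, W2, W5}: total 25.
Compare {W1, W3, W4}: total 26.
No size-3 selection does better; minimum is 24.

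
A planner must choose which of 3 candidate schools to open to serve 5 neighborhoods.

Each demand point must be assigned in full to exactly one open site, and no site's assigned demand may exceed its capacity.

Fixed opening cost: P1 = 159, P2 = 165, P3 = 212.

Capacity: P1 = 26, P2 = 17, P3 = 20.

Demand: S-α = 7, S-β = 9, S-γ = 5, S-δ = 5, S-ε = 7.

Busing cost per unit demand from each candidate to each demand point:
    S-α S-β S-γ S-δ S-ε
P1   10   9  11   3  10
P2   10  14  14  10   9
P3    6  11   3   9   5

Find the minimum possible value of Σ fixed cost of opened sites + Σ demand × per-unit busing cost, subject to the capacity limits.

559

Open {P1, P3}; cheapest assignment that respects the capacities:
  P1 (cap 26, load 14): S-β, S-δ — cost 9×9 + 5×3 = 96
  P3 (cap 20, load 19): S-α, S-γ, S-ε — cost 7×6 + 5×3 + 7×5 = 92
  Shipping 188, fixed 371 → total 559.
  Any other capacity-feasible assignment to {P1, P3} ships for at least 188.
Compare {P1, P2}: its best feasible assignment gives total 608.
Compare {P2, P3}: its best feasible assignment gives total 645.
Every other set of open sites that can feasibly serve all demand totals ≥ 608 even under its best assignment. Minimum: 559.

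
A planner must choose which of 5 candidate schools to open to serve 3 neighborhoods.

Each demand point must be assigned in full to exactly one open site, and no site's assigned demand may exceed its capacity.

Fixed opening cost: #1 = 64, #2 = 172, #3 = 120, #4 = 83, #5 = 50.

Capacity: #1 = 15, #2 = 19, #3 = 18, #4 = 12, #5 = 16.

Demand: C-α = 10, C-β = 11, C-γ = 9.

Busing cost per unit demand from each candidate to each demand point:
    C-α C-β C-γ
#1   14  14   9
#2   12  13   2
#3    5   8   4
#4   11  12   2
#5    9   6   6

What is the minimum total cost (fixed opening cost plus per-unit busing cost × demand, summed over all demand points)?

387

Open {#3, #4, #5}; cheapest assignment that respects the capacities:
  #3 (cap 18, load 10): C-α — cost 10×5 = 50
  #4 (cap 12, load 9): C-γ — cost 9×2 = 18
  #5 (cap 16, load 11): C-β — cost 11×6 = 66
  Shipping 134, fixed 253 → total 387.
  Any other capacity-feasible assignment to {#3, #4, #5} ships for at least 134.
Compare {#1, #4, #5}: its best feasible assignment gives total 421.
Compare {#2, #5}: its best feasible assignment gives total 426.
Every other set of open sites that can feasibly serve all demand totals ≥ 421 even under its best assignment. Minimum: 387.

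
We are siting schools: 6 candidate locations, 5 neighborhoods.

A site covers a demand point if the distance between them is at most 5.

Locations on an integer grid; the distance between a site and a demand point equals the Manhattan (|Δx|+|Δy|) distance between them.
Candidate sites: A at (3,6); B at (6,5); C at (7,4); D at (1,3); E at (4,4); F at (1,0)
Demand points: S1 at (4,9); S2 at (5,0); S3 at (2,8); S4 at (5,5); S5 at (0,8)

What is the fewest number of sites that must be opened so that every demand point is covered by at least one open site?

Coverage sets (demand points within 5 of each site):
  A: {S1, S3, S4, S5}
  B: {S4}
  C: {S4}
  D: {}
  E: {S1, S2, S4}
  F: {S2}
No single site covers all 5 demand points.
But {A, E} covers everything, so the minimum is 2.

2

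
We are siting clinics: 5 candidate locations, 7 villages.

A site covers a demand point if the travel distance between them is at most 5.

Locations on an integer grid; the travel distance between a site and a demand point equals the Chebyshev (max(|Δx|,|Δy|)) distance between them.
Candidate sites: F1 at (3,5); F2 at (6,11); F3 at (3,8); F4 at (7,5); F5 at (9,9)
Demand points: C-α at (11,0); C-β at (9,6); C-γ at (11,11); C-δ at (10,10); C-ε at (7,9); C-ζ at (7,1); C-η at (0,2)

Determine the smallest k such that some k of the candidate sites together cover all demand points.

Coverage sets (demand points within 5 of each site):
  F1: {C-ε, C-ζ, C-η}
  F2: {C-β, C-γ, C-δ, C-ε}
  F3: {C-ε}
  F4: {C-α, C-β, C-δ, C-ε, C-ζ}
  F5: {C-β, C-γ, C-δ, C-ε}
No 2 sites suffice: every size-2 union leaves at least one demand point uncovered.
But {F1, F2, F4} covers everything, so the minimum is 3.

3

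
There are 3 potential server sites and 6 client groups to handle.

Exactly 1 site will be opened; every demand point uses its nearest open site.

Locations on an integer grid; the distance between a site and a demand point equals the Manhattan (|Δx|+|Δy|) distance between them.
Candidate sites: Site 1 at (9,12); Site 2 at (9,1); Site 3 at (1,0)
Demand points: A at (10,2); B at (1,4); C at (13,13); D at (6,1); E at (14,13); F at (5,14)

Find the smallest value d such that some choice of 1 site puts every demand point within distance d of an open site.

16

Open {Site 1}.
  Farthest demand point is B at distance 16 (to Site 1); all others are ≤ 16.
With {Site 2} the worst case is 17.
With {Site 3} the worst case is 26.
No size-1 selection achieves below 16.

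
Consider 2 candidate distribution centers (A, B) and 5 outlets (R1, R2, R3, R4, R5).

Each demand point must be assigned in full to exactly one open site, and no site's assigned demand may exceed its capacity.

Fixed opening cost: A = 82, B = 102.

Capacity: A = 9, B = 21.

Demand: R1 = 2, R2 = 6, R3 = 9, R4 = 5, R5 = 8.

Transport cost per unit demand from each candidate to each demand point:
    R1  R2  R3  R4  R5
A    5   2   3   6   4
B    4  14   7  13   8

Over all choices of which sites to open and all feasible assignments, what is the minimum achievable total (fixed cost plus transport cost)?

432

Open {A, B}; cheapest assignment that respects the capacities:
  A (cap 9, load 9): R3 — cost 9×3 = 27
  B (cap 21, load 21): R1, R2, R4, R5 — cost 2×4 + 6×14 + 5×13 + 8×8 = 221
  Shipping 248, fixed 184 → total 432.
  Any other capacity-feasible assignment to {A, B} ships for at least 248.
Total demand is 30 and no other set of sites has combined capacity ≥ 30, so {A, B} is the only feasible choice of open sites. Minimum: 432.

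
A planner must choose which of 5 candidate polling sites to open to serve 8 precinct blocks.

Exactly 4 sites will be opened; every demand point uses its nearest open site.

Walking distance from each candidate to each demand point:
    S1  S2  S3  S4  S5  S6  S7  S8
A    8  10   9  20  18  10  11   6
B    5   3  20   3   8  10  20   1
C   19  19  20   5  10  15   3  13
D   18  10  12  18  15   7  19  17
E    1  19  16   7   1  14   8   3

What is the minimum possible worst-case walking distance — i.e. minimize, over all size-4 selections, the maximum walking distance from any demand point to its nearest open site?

9

Open {A, B, C, D}.
  Farthest demand point is S3 at walking distance 9 (to A); all others are ≤ 9.
With {A, B, D, E} the worst case is 9.
With {A, B, C, E} the worst case is 10.
No size-4 selection achieves below 9.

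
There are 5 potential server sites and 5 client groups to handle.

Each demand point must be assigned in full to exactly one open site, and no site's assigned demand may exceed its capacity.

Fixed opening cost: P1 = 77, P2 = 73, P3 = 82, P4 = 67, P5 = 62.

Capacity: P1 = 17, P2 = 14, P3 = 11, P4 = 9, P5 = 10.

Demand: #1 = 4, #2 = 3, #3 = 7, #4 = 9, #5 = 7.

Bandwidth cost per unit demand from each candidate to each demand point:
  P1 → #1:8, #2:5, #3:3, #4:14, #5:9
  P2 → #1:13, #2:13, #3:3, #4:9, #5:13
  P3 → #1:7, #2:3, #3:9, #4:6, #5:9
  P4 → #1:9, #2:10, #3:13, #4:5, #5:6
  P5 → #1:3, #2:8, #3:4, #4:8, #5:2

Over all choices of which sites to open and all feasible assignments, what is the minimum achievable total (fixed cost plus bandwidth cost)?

333

Open {P1, P4, P5}; cheapest assignment that respects the capacities:
  P1 (cap 17, load 14): #1, #2, #3 — cost 4×8 + 3×5 + 7×3 = 68
  P4 (cap 9, load 9): #4 — cost 9×5 = 45
  P5 (cap 10, load 7): #5 — cost 7×2 = 14
  Shipping 127, fixed 206 → total 333.
  Any other capacity-feasible assignment to {P1, P4, P5} ships for at least 127.
Compare {P1, P3, P5}: its best feasible assignment gives total 357.
Compare {P2, P4, P5}: its best feasible assignment gives total 358.
Every other set of open sites that can feasibly serve all demand totals ≥ 357 even under its best assignment. Minimum: 333.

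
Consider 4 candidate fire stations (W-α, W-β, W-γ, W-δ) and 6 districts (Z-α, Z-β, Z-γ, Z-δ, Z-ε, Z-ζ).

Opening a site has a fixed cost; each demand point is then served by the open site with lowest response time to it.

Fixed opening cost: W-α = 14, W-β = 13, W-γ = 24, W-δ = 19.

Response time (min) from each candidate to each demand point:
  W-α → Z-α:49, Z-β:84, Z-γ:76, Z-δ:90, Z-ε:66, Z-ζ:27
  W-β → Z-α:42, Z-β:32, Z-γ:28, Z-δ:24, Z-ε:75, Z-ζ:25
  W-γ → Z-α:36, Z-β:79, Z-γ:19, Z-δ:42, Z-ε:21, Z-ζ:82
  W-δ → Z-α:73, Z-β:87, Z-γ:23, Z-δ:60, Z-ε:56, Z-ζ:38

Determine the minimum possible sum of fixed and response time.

Open {W-β, W-γ}: assign each demand point to its cheapest open site.
  Z-α→W-γ 36, Z-β→W-β 32, Z-γ→W-γ 19, Z-δ→W-β 24, Z-ε→W-γ 21, Z-ζ→W-β 25
  response time 157, fixed 37 → total 194.
Compare {W-α, W-β, W-γ}: response time 157 + fixed 51 = 208.
Compare {W-β, W-γ, W-δ}: response time 157 + fixed 56 = 213.
Compare {W-α, W-β, W-γ, W-δ}: response time 157 + fixed 70 = 227.
All other subsets cost ≥ 208. Minimum total cost: 194.

194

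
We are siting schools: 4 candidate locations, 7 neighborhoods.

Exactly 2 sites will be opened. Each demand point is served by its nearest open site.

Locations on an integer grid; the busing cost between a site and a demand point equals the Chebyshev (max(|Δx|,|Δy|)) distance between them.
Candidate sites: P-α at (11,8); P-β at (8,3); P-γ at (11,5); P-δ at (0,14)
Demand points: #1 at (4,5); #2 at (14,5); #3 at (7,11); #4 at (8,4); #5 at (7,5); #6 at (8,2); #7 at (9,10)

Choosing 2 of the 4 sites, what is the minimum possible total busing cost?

17

Open {P-α, P-β}.
  #1→P-β 4, #2→P-α 3, #3→P-α 4, #4→P-β 1, #5→P-β 2, #6→P-β 1, #7→P-α 2  ⇒ total 17.
Compare {P-β, P-γ}: total 22.
Compare {P-α, P-γ}: total 26.
No size-2 selection does better; minimum is 17.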